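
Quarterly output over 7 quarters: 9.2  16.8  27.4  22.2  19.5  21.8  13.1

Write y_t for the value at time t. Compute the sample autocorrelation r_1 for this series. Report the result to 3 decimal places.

Mean ȳ = (9.2 + 16.8 + 27.4 + 22.2 + 19.5 + 21.8 + 13.1)/7 = 18.5714
Deviations from mean: -9.3714, -1.7714, 8.8286, 3.6286, 0.9286, 3.2286, -5.4714
Numerator Σ_{t=1}^{6}(y_t−ȳ)(y_{t+1}−ȳ) = 21.6992
Denominator Σ(y_t−ȳ)² = 223.2943
r_1 = 21.6992 / 223.2943 = 0.097

0.097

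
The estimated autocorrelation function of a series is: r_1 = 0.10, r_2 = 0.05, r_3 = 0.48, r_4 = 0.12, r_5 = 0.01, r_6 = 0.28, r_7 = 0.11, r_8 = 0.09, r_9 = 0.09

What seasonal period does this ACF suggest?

The largest autocorrelation is r_3 = 0.48, with a weaker echo at lag 6 (0.28); the remaining lags stay at or below 0.12.
The dominant spike at lag 3 indicates a seasonal period of 3.

3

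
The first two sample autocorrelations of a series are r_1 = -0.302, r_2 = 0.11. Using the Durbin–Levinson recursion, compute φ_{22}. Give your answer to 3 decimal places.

0.021

φ_{22} = (r_2 − r_1²) / (1 − r_1²)
r_1² = (-0.302)² = 0.091204
Numerator = 0.11 − 0.0912 = 0.0188; denominator = 1 − 0.0912 = 0.9088
φ_{22} = 0.0188 / 0.9088 = 0.021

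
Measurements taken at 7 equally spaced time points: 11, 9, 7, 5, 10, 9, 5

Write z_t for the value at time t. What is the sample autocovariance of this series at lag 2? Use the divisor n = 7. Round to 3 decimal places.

-2.429

Mean z̄ = (11 + 9 + 7 + 5 + 10 + 9 + 5)/7 = 8.0000
Deviations: 3.0000, 1.0000, -1.0000, -3.0000, 2.0000, 1.0000, -3.0000
Σ_{t=1}^{5}(z_t−z̄)(z_{t+2}−z̄) = -17.0000
γ_2 = -17.0000 / 7 = -2.429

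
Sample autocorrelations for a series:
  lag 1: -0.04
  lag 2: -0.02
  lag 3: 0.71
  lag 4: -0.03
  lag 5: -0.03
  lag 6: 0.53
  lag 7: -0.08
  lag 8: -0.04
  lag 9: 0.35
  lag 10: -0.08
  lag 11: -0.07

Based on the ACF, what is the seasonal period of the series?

The largest autocorrelation is r_3 = 0.71, with weaker echoes at lags 6 (0.53) and 9 (0.35); the remaining lags stay at or below -0.02.
The dominant spike at lag 3 indicates a seasonal period of 3.

3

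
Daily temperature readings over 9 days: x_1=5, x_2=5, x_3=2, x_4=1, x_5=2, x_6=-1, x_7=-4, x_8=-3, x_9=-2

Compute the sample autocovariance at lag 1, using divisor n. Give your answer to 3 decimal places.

6.398

Mean x̄ = (5 + 5 + 2 + 1 + 2 − 1 − 4 − 3 − 2)/9 = 0.5556
Σ_{t=1}^{8}(x_t−x̄)(x_{t+1}−x̄) = 57.5802
γ_1 = 57.5802 / 9 = 6.398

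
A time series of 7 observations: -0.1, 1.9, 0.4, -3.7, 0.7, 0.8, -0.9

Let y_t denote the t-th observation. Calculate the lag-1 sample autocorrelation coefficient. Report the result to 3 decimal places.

Mean ȳ = (-0.1 + 1.9 + 0.4 − 3.7 + 0.7 + 0.8 − 0.9)/7 = -0.1286
Deviations from mean: 0.0286, 2.0286, 0.5286, -3.5714, 0.8286, 0.9286, -0.7714
Numerator Σ_{t=1}^{6}(y_t−ȳ)(y_{t+1}−ȳ) = -3.6637
Denominator Σ(y_t−ȳ)² = 19.2943
r_1 = -3.6637 / 19.2943 = -0.190

-0.190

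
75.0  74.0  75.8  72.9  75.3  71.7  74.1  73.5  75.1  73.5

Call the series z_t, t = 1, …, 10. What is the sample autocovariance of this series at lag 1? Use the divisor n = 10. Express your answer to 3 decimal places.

-0.782

Mean z̄ = (75.0 + 74.0 + 75.8 + 72.9 + 75.3 + 71.7 + 74.1 + 73.5 + 75.1 + 73.5)/10 = 74.0900
Σ_{t=1}^{9}(z_t−z̄)(z_{t+1}−z̄) = -7.8241
γ_1 = -7.8241 / 10 = -0.782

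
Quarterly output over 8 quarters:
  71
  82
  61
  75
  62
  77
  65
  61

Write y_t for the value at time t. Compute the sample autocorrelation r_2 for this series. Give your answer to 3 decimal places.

Mean ȳ = (71 + 82 + 61 + 75 + 62 + 77 + 65 + 61)/8 = 69.2500
Deviations from mean: 1.7500, 12.7500, -8.2500, 5.7500, -7.2500, 7.7500, -4.2500, -8.2500
Numerator Σ_{t=1}^{6}(y_t−ȳ)(y_{t+2}−ȳ) = 130.1250
Denominator Σ(y_t−ȳ)² = 465.5000
r_2 = 130.1250 / 465.5000 = 0.280

0.280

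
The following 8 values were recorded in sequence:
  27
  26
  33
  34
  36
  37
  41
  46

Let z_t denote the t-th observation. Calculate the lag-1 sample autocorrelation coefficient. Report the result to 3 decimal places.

0.548

Mean z̄ = (27 + 26 + 33 + 34 + 36 + 37 + 41 + 46)/8 = 35.0000
Deviations from mean: -8.0000, -9.0000, -2.0000, -1.0000, 1.0000, 2.0000, 6.0000, 11.0000
Numerator Σ_{t=1}^{7}(z_t−z̄)(z_{t+1}−z̄) = 171.0000
Denominator Σ(z_t−z̄)² = 312.0000
r_1 = 171.0000 / 312.0000 = 0.548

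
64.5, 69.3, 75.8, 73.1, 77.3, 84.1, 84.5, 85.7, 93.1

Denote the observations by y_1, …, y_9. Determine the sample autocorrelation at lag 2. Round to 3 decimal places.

Mean ȳ = (64.5 + 69.3 + 75.8 + 73.1 + 77.3 + 84.1 + 84.5 + 85.7 + 93.1)/9 = 78.6000
Σ(y_t−ȳ)(y_{t+2}−ȳ) = (39.4800) + (51.1500) + (3.6400) + (-30.2500) + (-7.6700) + (39.0500) + (85.5500) = 180.9500
Denominator Σ(y_t−ȳ)² = 650.8000
r_2 = 180.9500 / 650.8000 = 0.278

0.278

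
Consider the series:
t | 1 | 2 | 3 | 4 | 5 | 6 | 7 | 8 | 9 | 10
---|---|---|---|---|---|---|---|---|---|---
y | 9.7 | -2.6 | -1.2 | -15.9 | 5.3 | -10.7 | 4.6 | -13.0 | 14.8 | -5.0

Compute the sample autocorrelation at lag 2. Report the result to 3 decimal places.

0.485

Mean ȳ = (9.7 − 2.6 − 1.2 − 15.9 + 5.3 − 10.7 + 4.6 − 13.0 + 14.8 − 5.0)/10 = -1.4000
Numerator Σ_{t=1}^{8}(y_t−ȳ)(y_{t+2}−ȳ) = 442.8500
Denominator Σ(y_t−ȳ)² = 912.2800
r_2 = 442.8500 / 912.2800 = 0.485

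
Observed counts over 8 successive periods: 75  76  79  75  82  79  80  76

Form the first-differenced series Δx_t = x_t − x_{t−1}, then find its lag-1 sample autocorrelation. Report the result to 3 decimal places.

First differences Δx: 1, 3, -4, 7, -3, 1, -4
Mean of differences = 0.1429
Numerator Σ(Δx_t−Δx̄)(Δx_{t+1}−Δx̄) = -65.5918
Denominator Σ(Δx_t−Δx̄)² = 100.8571
r_1(Δx) = -65.5918 / 100.8571 = -0.650

-0.650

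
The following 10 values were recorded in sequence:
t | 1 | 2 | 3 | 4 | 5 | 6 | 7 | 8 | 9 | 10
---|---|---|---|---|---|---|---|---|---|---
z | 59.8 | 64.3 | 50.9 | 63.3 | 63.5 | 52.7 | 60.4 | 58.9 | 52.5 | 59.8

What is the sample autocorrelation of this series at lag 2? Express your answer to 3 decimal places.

Mean z̄ = (59.8 + 64.3 + 50.9 + 63.3 + 63.5 + 52.7 + 60.4 + 58.9 + 52.5 + 59.8)/10 = 58.6100
Numerator Σ_{t=1}^{8}(z_t−z̄)(z_{t+2}−z̄) = -51.4612
Denominator Σ(z_t−z̄)² = 216.1090
r_2 = -51.4612 / 216.1090 = -0.238

-0.238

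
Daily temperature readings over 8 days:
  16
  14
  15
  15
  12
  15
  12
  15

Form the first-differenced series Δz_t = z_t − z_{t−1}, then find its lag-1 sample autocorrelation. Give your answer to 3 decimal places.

First differences Δz: -2, 1, 0, -3, 3, -3, 3
Mean of differences = -0.1429
Numerator Σ(Δz_t−Δz̄)(Δz_{t+1}−Δz̄) = -29.3061
Denominator Σ(Δz_t−Δz̄)² = 40.8571
r_1(Δz) = -29.3061 / 40.8571 = -0.717

-0.717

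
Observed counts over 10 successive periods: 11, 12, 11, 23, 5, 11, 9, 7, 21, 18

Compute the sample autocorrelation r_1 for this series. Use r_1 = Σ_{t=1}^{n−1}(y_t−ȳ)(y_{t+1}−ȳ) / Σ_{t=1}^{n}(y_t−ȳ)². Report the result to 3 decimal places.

Mean ȳ = (11 + 12 + 11 + 23 + 5 + 11 + 9 + 7 + 21 + 18)/10 = 12.8000
Numerator Σ_{t=1}^{9}(y_t−ȳ)(y_{t+1}−ȳ) = -57.0400
Denominator Σ(y_t−ȳ)² = 317.6000
r_1 = -57.0400 / 317.6000 = -0.180

-0.180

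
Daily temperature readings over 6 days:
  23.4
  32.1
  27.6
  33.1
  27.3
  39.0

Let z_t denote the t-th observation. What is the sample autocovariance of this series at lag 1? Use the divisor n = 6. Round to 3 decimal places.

Mean z̄ = (23.4 + 32.1 + 27.6 + 33.1 + 27.3 + 39.0)/6 = 30.4167
Σ_{t=1}^{5}(z_t−z̄)(z_{t+1}−z̄) = -59.2253
γ_1 = -59.2253 / 6 = -9.871

-9.871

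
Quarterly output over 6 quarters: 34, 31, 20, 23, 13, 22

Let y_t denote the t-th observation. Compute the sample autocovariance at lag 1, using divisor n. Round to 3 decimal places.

12.912

Mean ȳ = (34 + 31 + 20 + 23 + 13 + 22)/6 = 23.8333
Σ_{t=1}^{5}(y_t−ȳ)(y_{t+1}−ȳ) = 77.4722
γ_1 = 77.4722 / 6 = 12.912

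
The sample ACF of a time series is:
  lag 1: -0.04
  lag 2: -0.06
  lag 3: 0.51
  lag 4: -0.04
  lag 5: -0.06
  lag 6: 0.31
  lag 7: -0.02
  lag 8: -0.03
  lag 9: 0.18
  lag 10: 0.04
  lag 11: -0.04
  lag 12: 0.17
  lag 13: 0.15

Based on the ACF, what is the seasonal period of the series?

3

The largest autocorrelation is r_3 = 0.51, with weaker echoes at lags 6 (0.31), 9 (0.18) and 12 (0.17); the remaining lags stay at or below 0.15.
The dominant spike at lag 3 indicates a seasonal period of 3.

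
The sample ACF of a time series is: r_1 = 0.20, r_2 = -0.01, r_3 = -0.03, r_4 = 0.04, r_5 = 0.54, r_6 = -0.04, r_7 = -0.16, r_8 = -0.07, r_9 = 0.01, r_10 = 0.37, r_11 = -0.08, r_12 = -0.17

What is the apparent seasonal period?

The largest autocorrelation is r_5 = 0.54, with a weaker echo at lag 10 (0.37); the remaining lags stay at or below 0.20.
The dominant spike at lag 5 indicates a seasonal period of 5.

5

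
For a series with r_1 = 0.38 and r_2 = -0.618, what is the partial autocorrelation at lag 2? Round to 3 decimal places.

φ_{22} = (r_2 − r_1²) / (1 − r_1²)
r_1² = (0.38)² = 0.1444
Numerator = -0.618 − 0.1444 = -0.7624; denominator = 1 − 0.1444 = 0.8556
φ_{22} = -0.7624 / 0.8556 = -0.891

-0.891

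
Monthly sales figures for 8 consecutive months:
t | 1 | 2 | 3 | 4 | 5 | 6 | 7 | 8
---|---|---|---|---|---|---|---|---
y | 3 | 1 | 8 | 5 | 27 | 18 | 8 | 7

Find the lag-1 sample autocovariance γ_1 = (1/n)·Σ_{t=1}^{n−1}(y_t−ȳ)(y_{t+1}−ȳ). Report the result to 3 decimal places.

16.811

Mean ȳ = (3 + 1 + 8 + 5 + 27 + 18 + 8 + 7)/8 = 9.6250
Σ_{t=1}^{7}(y_t−ȳ)(y_{t+1}−ȳ) = 134.4844
γ_1 = 134.4844 / 8 = 16.811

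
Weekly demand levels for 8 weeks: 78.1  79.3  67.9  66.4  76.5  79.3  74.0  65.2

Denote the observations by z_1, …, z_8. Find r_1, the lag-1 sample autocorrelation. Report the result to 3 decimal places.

Mean z̄ = (78.1 + 79.3 + 67.9 + 66.4 + 76.5 + 79.3 + 74.0 + 65.2)/8 = 73.3375
Deviations from mean: 4.7625, 5.9625, -5.4375, -6.9375, 3.1625, 5.9625, 0.6625, -8.1375
Numerator Σ_{t=1}^{7}(z_t−z̄)(z_{t+1}−z̄) = 29.1736
Denominator Σ(z_t−z̄)² = 248.1388
r_1 = 29.1736 / 248.1388 = 0.118

0.118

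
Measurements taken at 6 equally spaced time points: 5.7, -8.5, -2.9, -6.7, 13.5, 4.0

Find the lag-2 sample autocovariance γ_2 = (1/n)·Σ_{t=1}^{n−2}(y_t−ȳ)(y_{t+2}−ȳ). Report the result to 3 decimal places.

-3.136

Mean ȳ = (5.7 − 8.5 − 2.9 − 6.7 + 13.5 + 4.0)/6 = 0.8500
Deviations: 4.8500, -9.3500, -3.7500, -7.5500, 12.6500, 3.1500
Σ_{t=1}^{4}(y_t−ȳ)(y_{t+2}−ȳ) = -18.8150
γ_2 = -18.8150 / 6 = -3.136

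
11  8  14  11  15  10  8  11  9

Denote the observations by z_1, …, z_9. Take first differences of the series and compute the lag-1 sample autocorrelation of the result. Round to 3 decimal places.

-0.622

First differences Δz: -3, 6, -3, 4, -5, -2, 3, -2
Mean of differences = -0.2500
Numerator Σ(Δz_t−Δz̄)(Δz_{t+1}−Δz̄) = -69.3125
Denominator Σ(Δz_t−Δz̄)² = 111.5000
r_1(Δz) = -69.3125 / 111.5000 = -0.622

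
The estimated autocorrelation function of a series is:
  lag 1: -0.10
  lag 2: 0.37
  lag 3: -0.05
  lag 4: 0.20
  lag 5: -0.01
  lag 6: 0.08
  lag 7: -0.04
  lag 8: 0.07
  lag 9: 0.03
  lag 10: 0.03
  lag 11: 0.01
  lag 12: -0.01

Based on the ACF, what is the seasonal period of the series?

2

The largest autocorrelation is r_2 = 0.37, with a weaker echo at lag 4 (0.20); the remaining lags stay at or below 0.08.
The dominant spike at lag 2 indicates a seasonal period of 2.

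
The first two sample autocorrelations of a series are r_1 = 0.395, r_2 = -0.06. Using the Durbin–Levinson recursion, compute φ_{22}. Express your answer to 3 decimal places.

φ_{22} = (r_2 − r_1²) / (1 − r_1²)
r_1² = (0.395)² = 0.156025
Numerator = -0.06 − 0.1560 = -0.2160; denominator = 1 − 0.1560 = 0.8440
φ_{22} = -0.2160 / 0.8440 = -0.256

-0.256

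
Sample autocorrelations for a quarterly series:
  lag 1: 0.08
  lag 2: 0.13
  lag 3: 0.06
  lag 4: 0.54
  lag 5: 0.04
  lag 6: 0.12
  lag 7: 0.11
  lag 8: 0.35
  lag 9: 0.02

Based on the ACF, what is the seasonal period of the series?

4

The largest autocorrelation is r_4 = 0.54, with a weaker echo at lag 8 (0.35); the remaining lags stay at or below 0.13.
The dominant spike at lag 4 indicates a seasonal period of 4.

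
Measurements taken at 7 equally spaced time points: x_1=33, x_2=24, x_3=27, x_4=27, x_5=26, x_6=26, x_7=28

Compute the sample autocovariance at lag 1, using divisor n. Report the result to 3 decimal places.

-2.379

Mean x̄ = (33 + 24 + 27 + 27 + 26 + 26 + 28)/7 = 27.2857
Deviations: 5.7143, -3.2857, -0.2857, -0.2857, -1.2857, -1.2857, 0.7143
Σ_{t=1}^{6}(x_t−x̄)(x_{t+1}−x̄) = -16.6531
γ_1 = -16.6531 / 7 = -2.379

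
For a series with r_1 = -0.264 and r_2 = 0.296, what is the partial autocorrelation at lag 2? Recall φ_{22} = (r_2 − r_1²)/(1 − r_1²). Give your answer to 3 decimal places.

φ_{22} = (r_2 − r_1²) / (1 − r_1²)
r_1² = (-0.264)² = 0.069696
Numerator = 0.296 − 0.0697 = 0.2263; denominator = 1 − 0.0697 = 0.9303
φ_{22} = 0.2263 / 0.9303 = 0.243

0.243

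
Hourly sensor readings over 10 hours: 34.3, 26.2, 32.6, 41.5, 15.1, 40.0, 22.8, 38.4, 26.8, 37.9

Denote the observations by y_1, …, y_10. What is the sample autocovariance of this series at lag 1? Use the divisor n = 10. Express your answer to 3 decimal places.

Mean ȳ = (34.3 + 26.2 + 32.6 + 41.5 + 15.1 + 40.0 + 22.8 + 38.4 + 26.8 + 37.9)/10 = 31.5600
Σ_{t=1}^{9}(y_t−ȳ)(y_{t+1}−ȳ) = -509.0476
γ_1 = -509.0476 / 10 = -50.905

-50.905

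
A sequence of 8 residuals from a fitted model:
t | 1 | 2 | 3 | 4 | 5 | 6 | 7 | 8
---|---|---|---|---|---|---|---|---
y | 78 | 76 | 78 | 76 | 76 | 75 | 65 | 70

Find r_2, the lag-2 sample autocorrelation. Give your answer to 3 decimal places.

0.040

Mean ȳ = (78 + 76 + 78 + 76 + 76 + 75 + 65 + 70)/8 = 74.2500
Deviations from mean: 3.7500, 1.7500, 3.7500, 1.7500, 1.7500, 0.7500, -9.2500, -4.2500
Numerator Σ_{t=1}^{6}(y_t−ȳ)(y_{t+2}−ȳ) = 5.6250
Denominator Σ(y_t−ȳ)² = 141.5000
r_2 = 5.6250 / 141.5000 = 0.040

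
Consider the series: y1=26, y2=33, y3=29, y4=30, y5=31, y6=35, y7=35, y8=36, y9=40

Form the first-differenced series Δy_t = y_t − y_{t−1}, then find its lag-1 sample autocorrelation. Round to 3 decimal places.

-0.415

First differences Δy: 7, -4, 1, 1, 4, 0, 1, 4
Mean of differences = 1.7500
Numerator Σ(Δy_t−Δȳ)(Δy_{t+1}−Δȳ) = -31.3125
Denominator Σ(Δy_t−Δȳ)² = 75.5000
r_1(Δy) = -31.3125 / 75.5000 = -0.415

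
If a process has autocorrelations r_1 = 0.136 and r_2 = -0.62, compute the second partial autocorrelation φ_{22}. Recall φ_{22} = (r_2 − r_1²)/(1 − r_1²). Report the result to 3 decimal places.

-0.651

φ_{22} = (r_2 − r_1²) / (1 − r_1²)
r_1² = (0.136)² = 0.018496
Numerator = -0.62 − 0.0185 = -0.6385; denominator = 1 − 0.0185 = 0.9815
φ_{22} = -0.6385 / 0.9815 = -0.651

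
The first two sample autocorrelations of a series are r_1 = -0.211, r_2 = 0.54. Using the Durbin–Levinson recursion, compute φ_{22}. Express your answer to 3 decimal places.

φ_{22} = (r_2 − r_1²) / (1 − r_1²)
r_1² = (-0.211)² = 0.044521
Numerator = 0.54 − 0.0445 = 0.4955; denominator = 1 − 0.0445 = 0.9555
φ_{22} = 0.4955 / 0.9555 = 0.519

0.519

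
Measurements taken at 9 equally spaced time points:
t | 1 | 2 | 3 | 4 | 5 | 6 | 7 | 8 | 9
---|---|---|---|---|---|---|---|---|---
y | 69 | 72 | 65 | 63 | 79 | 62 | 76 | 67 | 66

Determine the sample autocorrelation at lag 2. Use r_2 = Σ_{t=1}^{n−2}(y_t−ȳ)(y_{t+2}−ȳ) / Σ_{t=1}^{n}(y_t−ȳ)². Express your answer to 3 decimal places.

Mean ȳ = (69 + 72 + 65 + 63 + 79 + 62 + 76 + 67 + 66)/9 = 68.7778
Numerator Σ_{t=1}^{7}(y_t−ȳ)(y_{t+2}−ȳ) = 46.9012
Denominator Σ(y_t−ȳ)² = 271.5556
r_2 = 46.9012 / 271.5556 = 0.173

0.173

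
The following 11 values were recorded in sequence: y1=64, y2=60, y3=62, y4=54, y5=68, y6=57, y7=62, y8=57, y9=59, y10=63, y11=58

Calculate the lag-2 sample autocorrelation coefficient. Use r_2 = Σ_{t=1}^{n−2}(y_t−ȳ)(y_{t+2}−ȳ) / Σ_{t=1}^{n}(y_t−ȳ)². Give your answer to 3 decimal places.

0.376

Mean ȳ = (64 + 60 + 62 + 54 + 68 + 57 + 62 + 57 + 59 + 63 + 58)/11 = 60.3636
Numerator Σ_{t=1}^{9}(y_t−ȳ)(y_{t+2}−ȳ) = 58.0992
Denominator Σ(y_t−ȳ)² = 154.5455
r_2 = 58.0992 / 154.5455 = 0.376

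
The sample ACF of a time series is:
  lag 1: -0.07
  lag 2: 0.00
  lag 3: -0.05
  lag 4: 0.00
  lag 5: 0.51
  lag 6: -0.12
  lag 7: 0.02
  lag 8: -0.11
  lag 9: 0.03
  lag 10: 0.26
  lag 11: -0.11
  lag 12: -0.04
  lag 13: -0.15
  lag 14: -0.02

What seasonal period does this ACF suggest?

5

The largest autocorrelation is r_5 = 0.51, with a weaker echo at lag 10 (0.26); the remaining lags stay at or below 0.03.
The dominant spike at lag 5 indicates a seasonal period of 5.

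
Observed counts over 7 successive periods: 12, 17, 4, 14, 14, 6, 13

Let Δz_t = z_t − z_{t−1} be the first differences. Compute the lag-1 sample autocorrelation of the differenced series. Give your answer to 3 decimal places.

First differences Δz: 5, -13, 10, 0, -8, 7
Mean of differences = 0.1667
Numerator Σ(Δz_t−Δz̄)(Δz_{t+1}−Δz̄) = -249.1944
Denominator Σ(Δz_t−Δz̄)² = 406.8333
r_1(Δz) = -249.1944 / 406.8333 = -0.613

-0.613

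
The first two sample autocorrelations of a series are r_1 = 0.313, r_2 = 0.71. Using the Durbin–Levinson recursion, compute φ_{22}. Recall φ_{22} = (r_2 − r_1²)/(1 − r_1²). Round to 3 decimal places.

φ_{22} = (r_2 − r_1²) / (1 − r_1²)
r_1² = (0.313)² = 0.097969
Numerator = 0.71 − 0.0980 = 0.6120; denominator = 1 − 0.0980 = 0.9020
φ_{22} = 0.6120 / 0.9020 = 0.679

0.679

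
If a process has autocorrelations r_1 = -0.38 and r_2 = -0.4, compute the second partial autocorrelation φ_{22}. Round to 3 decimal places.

φ_{22} = (r_2 − r_1²) / (1 − r_1²)
r_1² = (-0.38)² = 0.1444
Numerator = -0.4 − 0.1444 = -0.5444; denominator = 1 − 0.1444 = 0.8556
φ_{22} = -0.5444 / 0.8556 = -0.636

-0.636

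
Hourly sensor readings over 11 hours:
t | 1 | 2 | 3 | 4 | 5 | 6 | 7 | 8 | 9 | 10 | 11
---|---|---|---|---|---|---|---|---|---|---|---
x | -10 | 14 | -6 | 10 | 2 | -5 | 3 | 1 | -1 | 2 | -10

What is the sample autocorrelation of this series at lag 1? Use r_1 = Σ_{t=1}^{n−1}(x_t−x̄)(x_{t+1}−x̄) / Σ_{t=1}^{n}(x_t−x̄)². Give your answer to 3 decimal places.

Mean x̄ = (-10 + 14 − 6 + 10 + 2 − 5 + 3 + 1 − 1 + 2 − 10)/11 = 0.0000
Numerator Σ_{t=1}^{10}(x_t−x̄)(x_{t+1}−x̄) = -309.0000
Denominator Σ(x_t−x̄)² = 576.0000
r_1 = -309.0000 / 576.0000 = -0.536

-0.536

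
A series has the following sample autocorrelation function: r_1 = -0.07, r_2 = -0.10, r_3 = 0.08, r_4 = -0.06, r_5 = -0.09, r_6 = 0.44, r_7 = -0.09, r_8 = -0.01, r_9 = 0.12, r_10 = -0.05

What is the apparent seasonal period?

The largest autocorrelation is r_6 = 0.44; the remaining lags stay at or below 0.12.
The dominant spike at lag 6 indicates a seasonal period of 6.

6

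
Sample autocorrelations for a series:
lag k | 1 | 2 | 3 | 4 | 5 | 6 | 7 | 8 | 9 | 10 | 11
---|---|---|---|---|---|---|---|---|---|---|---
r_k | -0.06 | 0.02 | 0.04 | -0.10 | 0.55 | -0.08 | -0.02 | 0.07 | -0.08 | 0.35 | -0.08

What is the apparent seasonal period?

5

The largest autocorrelation is r_5 = 0.55, with a weaker echo at lag 10 (0.35); the remaining lags stay at or below 0.07.
The dominant spike at lag 5 indicates a seasonal period of 5.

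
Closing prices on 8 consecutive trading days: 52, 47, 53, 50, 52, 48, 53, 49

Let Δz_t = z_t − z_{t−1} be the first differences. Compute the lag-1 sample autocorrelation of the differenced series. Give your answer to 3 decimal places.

-0.768

First differences Δz: -5, 6, -3, 2, -4, 5, -4
Mean of differences = -0.4286
Numerator Σ(Δz_t−Δz̄)(Δz_{t+1}−Δz̄) = -99.6122
Denominator Σ(Δz_t−Δz̄)² = 129.7143
r_1(Δz) = -99.6122 / 129.7143 = -0.768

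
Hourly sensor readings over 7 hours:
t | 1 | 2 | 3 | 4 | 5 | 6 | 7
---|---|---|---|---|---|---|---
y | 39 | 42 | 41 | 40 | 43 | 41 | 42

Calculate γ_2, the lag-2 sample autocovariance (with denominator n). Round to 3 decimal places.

0.117

Mean ȳ = (39 + 42 + 41 + 40 + 43 + 41 + 42)/7 = 41.1429
Deviations: -2.1429, 0.8571, -0.1429, -1.1429, 1.8571, -0.1429, 0.8571
Σ_{t=1}^{5}(y_t−ȳ)(y_{t+2}−ȳ) = 0.8163
γ_2 = 0.8163 / 7 = 0.117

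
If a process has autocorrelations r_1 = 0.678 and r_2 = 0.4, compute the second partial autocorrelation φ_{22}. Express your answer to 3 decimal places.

φ_{22} = (r_2 − r_1²) / (1 − r_1²)
r_1² = (0.678)² = 0.459684
Numerator = 0.4 − 0.4597 = -0.0597; denominator = 1 − 0.4597 = 0.5403
φ_{22} = -0.0597 / 0.5403 = -0.110

-0.110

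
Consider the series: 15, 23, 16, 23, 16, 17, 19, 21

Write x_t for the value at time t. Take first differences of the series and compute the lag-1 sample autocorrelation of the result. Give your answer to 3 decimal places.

-0.709

First differences Δx: 8, -7, 7, -7, 1, 2, 2
Mean of differences = 0.8571
Numerator Σ(Δx_t−Δx̄)(Δx_{t+1}−Δx̄) = -152.3061
Denominator Σ(Δx_t−Δx̄)² = 214.8571
r_1(Δx) = -152.3061 / 214.8571 = -0.709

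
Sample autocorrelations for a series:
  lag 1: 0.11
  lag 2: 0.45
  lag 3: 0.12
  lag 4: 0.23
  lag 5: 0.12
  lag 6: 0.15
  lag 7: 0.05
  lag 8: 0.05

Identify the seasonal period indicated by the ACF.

2

The largest autocorrelation is r_2 = 0.45, with weaker echoes at lags 4 (0.23) and 6 (0.15); the remaining lags stay at or below 0.12.
The dominant spike at lag 2 indicates a seasonal period of 2.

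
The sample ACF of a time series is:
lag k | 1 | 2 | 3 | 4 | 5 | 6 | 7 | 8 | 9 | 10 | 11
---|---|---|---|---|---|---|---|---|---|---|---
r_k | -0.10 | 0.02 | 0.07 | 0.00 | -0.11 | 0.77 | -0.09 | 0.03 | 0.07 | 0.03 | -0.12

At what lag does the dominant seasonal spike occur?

The largest autocorrelation is r_6 = 0.77; the remaining lags stay at or below 0.07.
The dominant spike at lag 6 indicates a seasonal period of 6.

6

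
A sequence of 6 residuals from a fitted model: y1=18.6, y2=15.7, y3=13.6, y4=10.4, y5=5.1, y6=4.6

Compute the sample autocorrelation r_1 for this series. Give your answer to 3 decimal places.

Mean ȳ = (18.6 + 15.7 + 13.6 + 10.4 + 5.1 + 4.6)/6 = 11.3333
Deviations from mean: 7.2667, 4.3667, 2.2667, -0.9333, -6.2333, -6.7333
Numerator Σ_{t=1}^{5}(y_t−ȳ)(y_{t+1}−ȳ) = 87.3022
Denominator Σ(y_t−ȳ)² = 162.0733
r_1 = 87.3022 / 162.0733 = 0.539

0.539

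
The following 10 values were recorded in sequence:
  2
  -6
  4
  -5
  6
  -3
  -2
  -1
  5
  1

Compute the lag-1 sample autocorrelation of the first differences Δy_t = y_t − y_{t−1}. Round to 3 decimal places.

First differences Δy: -8, 10, -9, 11, -9, 1, 1, 6, -4
Mean of differences = -0.1111
Numerator Σ(Δy_t−Δȳ)(Δy_{t+1}−Δȳ) = -392.7901
Denominator Σ(Δy_t−Δȳ)² = 500.8889
r_1(Δy) = -392.7901 / 500.8889 = -0.784

-0.784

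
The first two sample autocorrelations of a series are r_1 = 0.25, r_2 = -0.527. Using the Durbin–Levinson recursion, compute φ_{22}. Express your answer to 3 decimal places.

φ_{22} = (r_2 − r_1²) / (1 − r_1²)
r_1² = (0.25)² = 0.0625
Numerator = -0.527 − 0.0625 = -0.5895; denominator = 1 − 0.0625 = 0.9375
φ_{22} = -0.5895 / 0.9375 = -0.629

-0.629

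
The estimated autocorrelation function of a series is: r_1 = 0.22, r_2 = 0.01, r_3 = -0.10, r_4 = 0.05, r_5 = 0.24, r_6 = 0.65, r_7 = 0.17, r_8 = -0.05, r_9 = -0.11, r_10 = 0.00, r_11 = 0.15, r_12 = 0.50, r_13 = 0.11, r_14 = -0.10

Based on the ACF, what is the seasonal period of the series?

The largest autocorrelation is r_6 = 0.65, with a weaker echo at lag 12 (0.50); the remaining lags stay at or below 0.24. The elevated value at lag 1 (0.22), dropping to 0.01 at lag 2, reflects decaying short-term dependence rather than seasonality.
The dominant spike at lag 6 indicates a seasonal period of 6.

6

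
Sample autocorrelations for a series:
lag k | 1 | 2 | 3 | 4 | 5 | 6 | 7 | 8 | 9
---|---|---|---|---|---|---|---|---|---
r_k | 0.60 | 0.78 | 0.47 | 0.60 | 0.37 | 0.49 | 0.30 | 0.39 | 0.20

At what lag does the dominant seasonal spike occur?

The largest autocorrelation is r_2 = 0.78; the remaining lags stay at or below 0.60.
The dominant spike at lag 2 indicates a seasonal period of 2.

2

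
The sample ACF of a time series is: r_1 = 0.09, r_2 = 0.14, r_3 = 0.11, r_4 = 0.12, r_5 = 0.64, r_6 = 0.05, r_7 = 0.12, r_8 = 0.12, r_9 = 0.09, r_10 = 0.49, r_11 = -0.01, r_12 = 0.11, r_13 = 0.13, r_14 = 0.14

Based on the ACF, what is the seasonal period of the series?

The largest autocorrelation is r_5 = 0.64, with a weaker echo at lag 10 (0.49); the remaining lags stay at or below 0.14.
The dominant spike at lag 5 indicates a seasonal period of 5.

5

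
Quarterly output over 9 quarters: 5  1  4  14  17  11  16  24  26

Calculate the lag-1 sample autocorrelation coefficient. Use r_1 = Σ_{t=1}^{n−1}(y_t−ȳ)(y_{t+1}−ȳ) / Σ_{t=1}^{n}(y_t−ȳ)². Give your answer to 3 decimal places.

Mean ȳ = (5 + 1 + 4 + 14 + 17 + 11 + 16 + 24 + 26)/9 = 13.1111
Numerator Σ_{t=1}^{8}(y_t−ȳ)(y_{t+1}−ȳ) = 361.4321
Denominator Σ(y_t−ȳ)² = 608.8889
r_1 = 361.4321 / 608.8889 = 0.594

0.594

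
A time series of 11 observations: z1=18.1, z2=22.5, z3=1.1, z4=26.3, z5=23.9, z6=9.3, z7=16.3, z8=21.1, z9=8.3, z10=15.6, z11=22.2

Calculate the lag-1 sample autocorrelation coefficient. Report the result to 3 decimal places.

Mean z̄ = (18.1 + 22.5 + 1.1 + 26.3 + 23.9 + 9.3 + 16.3 + 21.1 + 8.3 + 15.6 + 22.2)/11 = 16.7909
Numerator Σ_{t=1}^{10}(z_t−z̄)(z_{t+1}−z̄) = -248.3219
Denominator Σ(z_t−z̄)² = 599.1691
r_1 = -248.3219 / 599.1691 = -0.414

-0.414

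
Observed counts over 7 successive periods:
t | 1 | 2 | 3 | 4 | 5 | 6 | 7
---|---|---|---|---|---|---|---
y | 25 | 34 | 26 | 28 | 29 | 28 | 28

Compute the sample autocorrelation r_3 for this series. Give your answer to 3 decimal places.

0.116

Mean ȳ = (25 + 34 + 26 + 28 + 29 + 28 + 28)/7 = 28.2857
Deviations from mean: -3.2857, 5.7143, -2.2857, -0.2857, 0.7143, -0.2857, -0.2857
Numerator Σ_{t=1}^{4}(y_t−ȳ)(y_{t+3}−ȳ) = 5.7551
Denominator Σ(y_t−ȳ)² = 49.4286
r_3 = 5.7551 / 49.4286 = 0.116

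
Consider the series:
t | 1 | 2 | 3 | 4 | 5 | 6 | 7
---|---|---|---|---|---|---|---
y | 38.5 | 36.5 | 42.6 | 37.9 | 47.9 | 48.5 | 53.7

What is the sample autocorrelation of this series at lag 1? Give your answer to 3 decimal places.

0.375

Mean ȳ = (38.5 + 36.5 + 42.6 + 37.9 + 47.9 + 48.5 + 53.7)/7 = 43.6571
Deviations from mean: -5.1571, -7.1571, -1.0571, -5.7571, 4.2429, 4.8429, 10.0429
Σ(y_t−ȳ)(y_{t+1}−ȳ) = (36.9104) + (7.5661) + (6.0861) + (-24.4267) + (20.5476) + (48.6361) = 95.3196
Denominator Σ(y_t−ȳ)² = 254.3971
r_1 = 95.3196 / 254.3971 = 0.375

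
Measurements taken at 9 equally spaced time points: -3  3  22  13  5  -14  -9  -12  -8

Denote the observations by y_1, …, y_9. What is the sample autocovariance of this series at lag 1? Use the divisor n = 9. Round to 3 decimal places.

74.506

Mean ȳ = (-3 + 3 + 22 + 13 + 5 − 14 − 9 − 12 − 8)/9 = -0.3333
Σ_{t=1}^{8}(y_t−ȳ)(y_{t+1}−ȳ) = 670.5556
γ_1 = 670.5556 / 9 = 74.506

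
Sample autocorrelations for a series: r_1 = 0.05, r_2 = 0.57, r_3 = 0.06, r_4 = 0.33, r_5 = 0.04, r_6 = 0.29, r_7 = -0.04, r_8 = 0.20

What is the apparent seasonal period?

The largest autocorrelation is r_2 = 0.57, with weaker echoes at lags 4 (0.33), 6 (0.29) and 8 (0.20); the remaining lags stay at or below 0.06.
The dominant spike at lag 2 indicates a seasonal period of 2.

2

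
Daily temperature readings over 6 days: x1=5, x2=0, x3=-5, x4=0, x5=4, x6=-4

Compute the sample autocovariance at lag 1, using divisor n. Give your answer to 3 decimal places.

Mean x̄ = (5 + 0 − 5 + 0 + 4 − 4)/6 = 0.0000
Σ_{t=1}^{5}(x_t−x̄)(x_{t+1}−x̄) = -16.0000
γ_1 = -16.0000 / 6 = -2.667

-2.667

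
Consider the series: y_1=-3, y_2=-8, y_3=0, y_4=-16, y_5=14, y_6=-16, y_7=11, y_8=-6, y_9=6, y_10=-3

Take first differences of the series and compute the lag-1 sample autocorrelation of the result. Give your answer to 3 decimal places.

-0.924

First differences Δy: -5, 8, -16, 30, -30, 27, -17, 12, -9
Mean of differences = 0.0000
Numerator Σ(Δy_t−Δȳ)(Δy_{t+1}−Δȳ) = -3129.0000
Denominator Σ(Δy_t−Δȳ)² = 3388.0000
r_1(Δy) = -3129.0000 / 3388.0000 = -0.924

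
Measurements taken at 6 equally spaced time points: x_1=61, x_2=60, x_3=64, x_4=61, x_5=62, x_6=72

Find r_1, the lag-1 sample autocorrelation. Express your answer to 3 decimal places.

-0.045

Mean x̄ = (61 + 60 + 64 + 61 + 62 + 72)/6 = 63.3333
Deviations from mean: -2.3333, -3.3333, 0.6667, -2.3333, -1.3333, 8.6667
Σ(x_t−x̄)(x_{t+1}−x̄) = (7.7778) + (-2.2222) + (-1.5556) + (3.1111) + (-11.5556) = -4.4444
Denominator Σ(x_t−x̄)² = 99.3333
r_1 = -4.4444 / 99.3333 = -0.045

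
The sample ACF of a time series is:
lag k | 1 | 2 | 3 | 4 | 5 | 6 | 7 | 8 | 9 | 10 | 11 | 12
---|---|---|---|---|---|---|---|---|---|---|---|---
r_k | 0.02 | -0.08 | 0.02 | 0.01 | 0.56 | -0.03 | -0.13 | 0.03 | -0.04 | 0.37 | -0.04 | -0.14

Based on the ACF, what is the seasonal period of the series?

5

The largest autocorrelation is r_5 = 0.56, with a weaker echo at lag 10 (0.37); the remaining lags stay at or below 0.03.
The dominant spike at lag 5 indicates a seasonal period of 5.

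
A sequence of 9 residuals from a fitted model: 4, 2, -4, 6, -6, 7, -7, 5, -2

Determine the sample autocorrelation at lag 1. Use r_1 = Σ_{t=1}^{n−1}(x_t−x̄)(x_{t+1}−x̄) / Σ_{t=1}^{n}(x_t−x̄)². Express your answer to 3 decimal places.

-0.853

Mean x̄ = (4 + 2 − 4 + 6 − 6 + 7 − 7 + 5 − 2)/9 = 0.5556
Numerator Σ_{t=1}^{8}(x_t−x̄)(x_{t+1}−x̄) = -197.9753
Denominator Σ(x_t−x̄)² = 232.2222
r_1 = -197.9753 / 232.2222 = -0.853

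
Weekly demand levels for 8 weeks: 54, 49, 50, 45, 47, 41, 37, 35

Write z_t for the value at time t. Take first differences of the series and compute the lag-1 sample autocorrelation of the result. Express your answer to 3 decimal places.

-0.672

First differences Δz: -5, 1, -5, 2, -6, -4, -2
Mean of differences = -2.7143
Numerator Σ(Δz_t−Δz̄)(Δz_{t+1}−Δz̄) = -39.9388
Denominator Σ(Δz_t−Δz̄)² = 59.4286
r_1(Δz) = -39.9388 / 59.4286 = -0.672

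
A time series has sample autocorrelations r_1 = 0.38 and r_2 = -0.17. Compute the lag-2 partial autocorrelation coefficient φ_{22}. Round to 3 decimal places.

φ_{22} = (r_2 − r_1²) / (1 − r_1²)
r_1² = (0.38)² = 0.1444
Numerator = -0.17 − 0.1444 = -0.3144; denominator = 1 − 0.1444 = 0.8556
φ_{22} = -0.3144 / 0.8556 = -0.367

-0.367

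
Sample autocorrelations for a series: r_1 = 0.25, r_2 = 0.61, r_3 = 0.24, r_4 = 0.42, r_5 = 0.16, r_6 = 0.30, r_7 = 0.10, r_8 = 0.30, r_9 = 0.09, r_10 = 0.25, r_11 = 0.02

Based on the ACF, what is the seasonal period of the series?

The largest autocorrelation is r_2 = 0.61, with weaker echoes at lags 4 (0.42), 6 (0.30) and 8 (0.30); the remaining lags stay at or below 0.25.
The dominant spike at lag 2 indicates a seasonal period of 2.

2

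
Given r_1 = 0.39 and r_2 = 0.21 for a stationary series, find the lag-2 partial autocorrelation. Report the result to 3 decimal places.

φ_{22} = (r_2 − r_1²) / (1 − r_1²)
r_1² = (0.39)² = 0.1521
Numerator = 0.21 − 0.1521 = 0.0579; denominator = 1 − 0.1521 = 0.8479
φ_{22} = 0.0579 / 0.8479 = 0.068

0.068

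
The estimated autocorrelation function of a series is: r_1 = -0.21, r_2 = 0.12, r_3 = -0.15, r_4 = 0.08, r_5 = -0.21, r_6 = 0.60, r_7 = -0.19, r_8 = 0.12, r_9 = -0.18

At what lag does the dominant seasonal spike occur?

The largest autocorrelation is r_6 = 0.60; the remaining lags stay at or below 0.12.
The dominant spike at lag 6 indicates a seasonal period of 6.

6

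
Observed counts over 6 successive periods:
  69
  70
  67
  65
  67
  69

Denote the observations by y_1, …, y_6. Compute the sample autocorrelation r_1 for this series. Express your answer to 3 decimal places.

Mean ȳ = (69 + 70 + 67 + 65 + 67 + 69)/6 = 67.8333
Numerator Σ_{t=1}^{5}(y_t−ȳ)(y_{t+1}−ȳ) = 4.4722
Denominator Σ(y_t−ȳ)² = 16.8333
r_1 = 4.4722 / 16.8333 = 0.266

0.266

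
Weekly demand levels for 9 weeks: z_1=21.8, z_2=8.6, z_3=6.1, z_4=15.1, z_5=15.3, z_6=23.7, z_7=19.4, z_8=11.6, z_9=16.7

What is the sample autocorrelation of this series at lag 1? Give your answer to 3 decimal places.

Mean z̄ = (21.8 + 8.6 + 6.1 + 15.1 + 15.3 + 23.7 + 19.4 + 11.6 + 16.7)/9 = 15.3667
Numerator Σ_{t=1}^{8}(z_t−z̄)(z_{t+1}−z̄) = 34.5022
Denominator Σ(z_t−z̄)² = 274.8000
r_1 = 34.5022 / 274.8000 = 0.126

0.126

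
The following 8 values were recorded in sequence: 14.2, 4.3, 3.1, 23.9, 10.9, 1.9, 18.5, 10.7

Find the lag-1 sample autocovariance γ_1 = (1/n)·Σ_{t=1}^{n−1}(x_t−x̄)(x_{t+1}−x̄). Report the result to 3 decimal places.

Mean x̄ = (14.2 + 4.3 + 3.1 + 23.9 + 10.9 + 1.9 + 18.5 + 10.7)/8 = 10.9375
Deviations: 3.2625, -6.6375, -7.8375, 12.9625, -0.0375, -9.0375, 7.5625, -0.2375
Σ_{t=1}^{7}(x_t−x̄)(x_{t+1}−x̄) = -141.5164
γ_1 = -141.5164 / 8 = -17.690

-17.690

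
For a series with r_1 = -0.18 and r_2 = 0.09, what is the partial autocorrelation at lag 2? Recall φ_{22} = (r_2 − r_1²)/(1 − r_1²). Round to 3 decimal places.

φ_{22} = (r_2 − r_1²) / (1 − r_1²)
r_1² = (-0.18)² = 0.0324
Numerator = 0.09 − 0.0324 = 0.0576; denominator = 1 − 0.0324 = 0.9676
φ_{22} = 0.0576 / 0.9676 = 0.060

0.060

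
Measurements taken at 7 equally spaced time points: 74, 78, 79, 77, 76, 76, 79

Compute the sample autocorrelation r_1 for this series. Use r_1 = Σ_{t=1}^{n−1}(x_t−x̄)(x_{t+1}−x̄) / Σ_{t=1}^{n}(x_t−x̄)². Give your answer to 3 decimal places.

-0.100

Mean x̄ = (74 + 78 + 79 + 77 + 76 + 76 + 79)/7 = 77.0000
Deviations from mean: -3.0000, 1.0000, 2.0000, 0.0000, -1.0000, -1.0000, 2.0000
Numerator Σ_{t=1}^{6}(x_t−x̄)(x_{t+1}−x̄) = -2.0000
Denominator Σ(x_t−x̄)² = 20.0000
r_1 = -2.0000 / 20.0000 = -0.100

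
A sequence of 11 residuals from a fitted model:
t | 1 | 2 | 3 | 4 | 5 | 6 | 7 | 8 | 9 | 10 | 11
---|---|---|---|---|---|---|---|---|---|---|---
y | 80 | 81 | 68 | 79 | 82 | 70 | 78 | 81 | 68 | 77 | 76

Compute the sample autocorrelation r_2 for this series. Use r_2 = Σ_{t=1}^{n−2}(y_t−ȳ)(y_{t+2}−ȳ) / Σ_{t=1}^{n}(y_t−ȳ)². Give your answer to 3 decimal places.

Mean ȳ = (80 + 81 + 68 + 79 + 82 + 70 + 78 + 81 + 68 + 77 + 76)/11 = 76.3636
Numerator Σ_{t=1}^{9}(y_t−ȳ)(y_{t+2}−ȳ) = -110.0826
Denominator Σ(y_t−ȳ)² = 278.5455
r_2 = -110.0826 / 278.5455 = -0.395

-0.395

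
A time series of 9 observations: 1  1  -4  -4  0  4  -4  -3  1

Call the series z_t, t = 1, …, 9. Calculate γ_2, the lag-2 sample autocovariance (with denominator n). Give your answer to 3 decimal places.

-5.410

Mean z̄ = (1 + 1 − 4 − 4 + 0 + 4 − 4 − 3 + 1)/9 = -0.8889
Σ_{t=1}^{7}(z_t−z̄)(z_{t+2}−z̄) = -48.6914
γ_2 = -48.6914 / 9 = -5.410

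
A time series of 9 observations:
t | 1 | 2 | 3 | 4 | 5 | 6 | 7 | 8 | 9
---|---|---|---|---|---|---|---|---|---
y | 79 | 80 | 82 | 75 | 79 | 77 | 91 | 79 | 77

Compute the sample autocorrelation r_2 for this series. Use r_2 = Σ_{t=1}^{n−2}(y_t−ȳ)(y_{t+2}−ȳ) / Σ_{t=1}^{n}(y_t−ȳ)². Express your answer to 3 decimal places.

Mean ȳ = (79 + 80 + 82 + 75 + 79 + 77 + 91 + 79 + 77)/9 = 79.8889
Numerator Σ_{t=1}^{7}(y_t−ȳ)(y_{t+2}−ȳ) = -29.5802
Denominator Σ(y_t−ȳ)² = 170.8889
r_2 = -29.5802 / 170.8889 = -0.173

-0.173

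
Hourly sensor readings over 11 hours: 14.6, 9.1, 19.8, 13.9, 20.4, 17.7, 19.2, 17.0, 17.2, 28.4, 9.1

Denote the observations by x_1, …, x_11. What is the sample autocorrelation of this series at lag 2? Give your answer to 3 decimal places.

0.108

Mean x̄ = (14.6 + 9.1 + 19.8 + 13.9 + 20.4 + 17.7 + 19.2 + 17.0 + 17.2 + 28.4 + 9.1)/11 = 16.9455
Numerator Σ_{t=1}^{9}(x_t−x̄)(x_{t+2}−x̄) = 31.7922
Denominator Σ(x_t−x̄)² = 294.8873
r_2 = 31.7922 / 294.8873 = 0.108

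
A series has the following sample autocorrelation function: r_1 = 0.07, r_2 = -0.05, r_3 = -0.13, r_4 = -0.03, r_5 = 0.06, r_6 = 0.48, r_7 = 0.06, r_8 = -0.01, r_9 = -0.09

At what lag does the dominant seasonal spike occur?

The largest autocorrelation is r_6 = 0.48; the remaining lags stay at or below 0.07.
The dominant spike at lag 6 indicates a seasonal period of 6.

6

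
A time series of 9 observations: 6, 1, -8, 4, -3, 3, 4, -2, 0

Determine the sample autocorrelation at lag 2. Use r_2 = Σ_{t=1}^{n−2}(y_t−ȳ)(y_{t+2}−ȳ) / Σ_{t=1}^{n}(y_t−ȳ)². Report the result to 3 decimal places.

Mean ȳ = (6 + 1 − 8 + 4 − 3 + 3 + 4 − 2 + 0)/9 = 0.5556
Σ(y_t−ȳ)(y_{t+2}−ȳ) = (-46.5802) + (1.5309) + (30.4198) + (8.4198) + (-12.2469) + (-6.2469) + (-1.9136) = -26.6173
Denominator Σ(y_t−ȳ)² = 152.2222
r_2 = -26.6173 / 152.2222 = -0.175

-0.175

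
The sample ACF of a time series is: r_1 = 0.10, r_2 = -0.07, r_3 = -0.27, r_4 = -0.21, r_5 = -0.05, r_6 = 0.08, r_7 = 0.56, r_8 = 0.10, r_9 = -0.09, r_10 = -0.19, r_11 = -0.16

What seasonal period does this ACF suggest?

7

The largest autocorrelation is r_7 = 0.56; the remaining lags stay at or below 0.10.
The dominant spike at lag 7 indicates a seasonal period of 7.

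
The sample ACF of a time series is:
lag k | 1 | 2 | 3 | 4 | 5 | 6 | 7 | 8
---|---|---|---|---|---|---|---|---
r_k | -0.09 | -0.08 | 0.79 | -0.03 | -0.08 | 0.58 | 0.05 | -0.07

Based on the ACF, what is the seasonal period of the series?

3

The largest autocorrelation is r_3 = 0.79, with a weaker echo at lag 6 (0.58); the remaining lags stay at or below 0.05.
The dominant spike at lag 3 indicates a seasonal period of 3.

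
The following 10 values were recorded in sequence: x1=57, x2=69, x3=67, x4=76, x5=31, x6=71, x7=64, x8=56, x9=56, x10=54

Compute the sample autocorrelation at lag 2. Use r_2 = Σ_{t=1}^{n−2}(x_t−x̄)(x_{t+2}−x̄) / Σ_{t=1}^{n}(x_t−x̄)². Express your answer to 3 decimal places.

-0.039

Mean x̄ = (57 + 69 + 67 + 76 + 31 + 71 + 64 + 56 + 56 + 54)/10 = 60.1000
Numerator Σ_{t=1}^{8}(x_t−x̄)(x_{t+2}−x̄) = -56.5200
Denominator Σ(x_t−x̄)² = 1440.9000
r_2 = -56.5200 / 1440.9000 = -0.039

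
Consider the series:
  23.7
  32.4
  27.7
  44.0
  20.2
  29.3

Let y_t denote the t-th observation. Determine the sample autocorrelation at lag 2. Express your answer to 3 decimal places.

Mean ȳ = (23.7 + 32.4 + 27.7 + 44.0 + 20.2 + 29.3)/6 = 29.5500
Numerator Σ_{t=1}^{4}(y_t−ȳ)(y_{t+2}−ȳ) = 65.6900
Denominator Σ(y_t−ȳ)² = 342.0550
r_2 = 65.6900 / 342.0550 = 0.192

0.192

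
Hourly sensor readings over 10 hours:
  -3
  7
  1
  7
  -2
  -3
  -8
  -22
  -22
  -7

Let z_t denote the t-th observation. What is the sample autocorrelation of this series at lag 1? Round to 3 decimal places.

0.620

Mean z̄ = (-3 + 7 + 1 + 7 − 2 − 3 − 8 − 22 − 22 − 7)/10 = -5.2000
Numerator Σ_{t=1}^{9}(z_t−z̄)(z_{t+1}−z̄) = 577.5600
Denominator Σ(z_t−z̄)² = 931.6000
r_1 = 577.5600 / 931.6000 = 0.620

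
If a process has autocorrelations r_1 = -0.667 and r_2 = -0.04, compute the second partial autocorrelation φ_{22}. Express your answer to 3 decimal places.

-0.873

φ_{22} = (r_2 − r_1²) / (1 − r_1²)
r_1² = (-0.667)² = 0.444889
Numerator = -0.04 − 0.4449 = -0.4849; denominator = 1 − 0.4449 = 0.5551
φ_{22} = -0.4849 / 0.5551 = -0.873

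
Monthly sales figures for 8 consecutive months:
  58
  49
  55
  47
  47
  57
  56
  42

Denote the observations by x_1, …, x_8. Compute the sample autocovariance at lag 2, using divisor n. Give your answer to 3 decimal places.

-9.879

Mean x̄ = (58 + 49 + 55 + 47 + 47 + 57 + 56 + 42)/8 = 51.3750
Deviations: 6.6250, -2.3750, 3.6250, -4.3750, -4.3750, 5.6250, 4.6250, -9.3750
Σ_{t=1}^{6}(x_t−x̄)(x_{t+2}−x̄) = -79.0313
γ_2 = -79.0313 / 8 = -9.879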